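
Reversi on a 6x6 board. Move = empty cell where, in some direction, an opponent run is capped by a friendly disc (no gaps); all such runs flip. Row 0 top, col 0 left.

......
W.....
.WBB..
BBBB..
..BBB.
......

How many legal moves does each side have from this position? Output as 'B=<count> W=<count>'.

-- B to move --
(0,0): no bracket -> illegal
(0,1): no bracket -> illegal
(1,1): flips 1 -> legal
(1,2): flips 1 -> legal
(2,0): flips 1 -> legal
B mobility = 3
-- W to move --
(1,1): no bracket -> illegal
(1,2): no bracket -> illegal
(1,3): no bracket -> illegal
(1,4): no bracket -> illegal
(2,0): no bracket -> illegal
(2,4): flips 2 -> legal
(3,4): no bracket -> illegal
(3,5): no bracket -> illegal
(4,0): no bracket -> illegal
(4,1): flips 1 -> legal
(4,5): no bracket -> illegal
(5,1): no bracket -> illegal
(5,2): no bracket -> illegal
(5,3): no bracket -> illegal
(5,4): flips 2 -> legal
(5,5): no bracket -> illegal
W mobility = 3

Answer: B=3 W=3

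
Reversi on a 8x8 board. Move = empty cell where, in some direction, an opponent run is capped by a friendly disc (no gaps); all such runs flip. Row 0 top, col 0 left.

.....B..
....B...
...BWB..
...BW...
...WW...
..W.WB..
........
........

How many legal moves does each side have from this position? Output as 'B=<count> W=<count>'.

Answer: B=6 W=10

Derivation:
-- B to move --
(1,3): no bracket -> illegal
(1,5): flips 1 -> legal
(3,2): no bracket -> illegal
(3,5): flips 1 -> legal
(4,1): no bracket -> illegal
(4,2): no bracket -> illegal
(4,5): flips 1 -> legal
(5,1): no bracket -> illegal
(5,3): flips 2 -> legal
(6,1): flips 3 -> legal
(6,2): no bracket -> illegal
(6,3): no bracket -> illegal
(6,4): flips 4 -> legal
(6,5): no bracket -> illegal
B mobility = 6
-- W to move --
(0,3): no bracket -> illegal
(0,4): flips 1 -> legal
(0,6): no bracket -> illegal
(1,2): flips 1 -> legal
(1,3): flips 2 -> legal
(1,5): no bracket -> illegal
(1,6): flips 1 -> legal
(2,2): flips 2 -> legal
(2,6): flips 1 -> legal
(3,2): flips 1 -> legal
(3,5): no bracket -> illegal
(3,6): no bracket -> illegal
(4,2): flips 1 -> legal
(4,5): no bracket -> illegal
(4,6): no bracket -> illegal
(5,6): flips 1 -> legal
(6,4): no bracket -> illegal
(6,5): no bracket -> illegal
(6,6): flips 1 -> legal
W mobility = 10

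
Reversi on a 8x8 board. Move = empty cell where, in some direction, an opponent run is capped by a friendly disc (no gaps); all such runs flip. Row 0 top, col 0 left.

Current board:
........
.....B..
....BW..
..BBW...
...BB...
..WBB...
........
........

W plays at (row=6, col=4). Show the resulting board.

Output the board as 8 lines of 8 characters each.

Place W at (6,4); scan 8 dirs for brackets.
Dir NW: opp run (5,3), next='.' -> no flip
Dir N: opp run (5,4) (4,4) capped by W -> flip
Dir NE: first cell '.' (not opp) -> no flip
Dir W: first cell '.' (not opp) -> no flip
Dir E: first cell '.' (not opp) -> no flip
Dir SW: first cell '.' (not opp) -> no flip
Dir S: first cell '.' (not opp) -> no flip
Dir SE: first cell '.' (not opp) -> no flip
All flips: (4,4) (5,4)

Answer: ........
.....B..
....BW..
..BBW...
...BW...
..WBW...
....W...
........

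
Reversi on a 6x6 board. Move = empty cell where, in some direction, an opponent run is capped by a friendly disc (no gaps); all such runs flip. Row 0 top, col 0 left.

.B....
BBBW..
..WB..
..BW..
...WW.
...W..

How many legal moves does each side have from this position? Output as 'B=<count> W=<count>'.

Answer: B=6 W=6

Derivation:
-- B to move --
(0,2): no bracket -> illegal
(0,3): flips 1 -> legal
(0,4): no bracket -> illegal
(1,4): flips 1 -> legal
(2,1): flips 1 -> legal
(2,4): no bracket -> illegal
(3,1): no bracket -> illegal
(3,4): flips 1 -> legal
(3,5): no bracket -> illegal
(4,2): no bracket -> illegal
(4,5): no bracket -> illegal
(5,2): no bracket -> illegal
(5,4): flips 1 -> legal
(5,5): flips 3 -> legal
B mobility = 6
-- W to move --
(0,0): flips 1 -> legal
(0,2): flips 1 -> legal
(0,3): no bracket -> illegal
(1,4): no bracket -> illegal
(2,0): no bracket -> illegal
(2,1): flips 1 -> legal
(2,4): flips 1 -> legal
(3,1): flips 1 -> legal
(3,4): no bracket -> illegal
(4,1): no bracket -> illegal
(4,2): flips 1 -> legal
W mobility = 6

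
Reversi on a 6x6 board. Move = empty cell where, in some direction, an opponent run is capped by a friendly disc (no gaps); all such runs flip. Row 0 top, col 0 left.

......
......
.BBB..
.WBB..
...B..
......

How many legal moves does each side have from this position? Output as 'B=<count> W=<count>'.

-- B to move --
(2,0): no bracket -> illegal
(3,0): flips 1 -> legal
(4,0): flips 1 -> legal
(4,1): flips 1 -> legal
(4,2): no bracket -> illegal
B mobility = 3
-- W to move --
(1,0): no bracket -> illegal
(1,1): flips 1 -> legal
(1,2): no bracket -> illegal
(1,3): flips 1 -> legal
(1,4): no bracket -> illegal
(2,0): no bracket -> illegal
(2,4): no bracket -> illegal
(3,0): no bracket -> illegal
(3,4): flips 2 -> legal
(4,1): no bracket -> illegal
(4,2): no bracket -> illegal
(4,4): no bracket -> illegal
(5,2): no bracket -> illegal
(5,3): no bracket -> illegal
(5,4): no bracket -> illegal
W mobility = 3

Answer: B=3 W=3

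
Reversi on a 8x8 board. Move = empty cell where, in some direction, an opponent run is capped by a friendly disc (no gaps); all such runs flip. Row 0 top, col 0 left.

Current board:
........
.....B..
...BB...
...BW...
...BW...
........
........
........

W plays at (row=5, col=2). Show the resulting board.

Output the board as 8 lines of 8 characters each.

Answer: ........
.....B..
...BB...
...BW...
...WW...
..W.....
........
........

Derivation:
Place W at (5,2); scan 8 dirs for brackets.
Dir NW: first cell '.' (not opp) -> no flip
Dir N: first cell '.' (not opp) -> no flip
Dir NE: opp run (4,3) capped by W -> flip
Dir W: first cell '.' (not opp) -> no flip
Dir E: first cell '.' (not opp) -> no flip
Dir SW: first cell '.' (not opp) -> no flip
Dir S: first cell '.' (not opp) -> no flip
Dir SE: first cell '.' (not opp) -> no flip
All flips: (4,3)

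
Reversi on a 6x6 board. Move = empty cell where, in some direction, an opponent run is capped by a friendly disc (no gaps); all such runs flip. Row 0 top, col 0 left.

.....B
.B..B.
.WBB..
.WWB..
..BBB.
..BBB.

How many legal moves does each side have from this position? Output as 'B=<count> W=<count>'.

-- B to move --
(1,0): flips 2 -> legal
(1,2): no bracket -> illegal
(2,0): flips 2 -> legal
(3,0): flips 2 -> legal
(4,0): flips 1 -> legal
(4,1): flips 3 -> legal
B mobility = 5
-- W to move --
(0,0): no bracket -> illegal
(0,1): flips 1 -> legal
(0,2): no bracket -> illegal
(0,3): no bracket -> illegal
(0,4): no bracket -> illegal
(1,0): no bracket -> illegal
(1,2): flips 1 -> legal
(1,3): flips 1 -> legal
(1,5): no bracket -> illegal
(2,0): no bracket -> illegal
(2,4): flips 2 -> legal
(2,5): no bracket -> illegal
(3,4): flips 1 -> legal
(3,5): no bracket -> illegal
(4,1): no bracket -> illegal
(4,5): no bracket -> illegal
(5,1): no bracket -> illegal
(5,5): no bracket -> illegal
W mobility = 5

Answer: B=5 W=5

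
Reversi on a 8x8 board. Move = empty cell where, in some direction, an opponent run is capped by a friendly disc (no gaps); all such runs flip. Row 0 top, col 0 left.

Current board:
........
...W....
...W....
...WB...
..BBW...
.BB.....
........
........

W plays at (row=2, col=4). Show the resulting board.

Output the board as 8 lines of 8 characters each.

Place W at (2,4); scan 8 dirs for brackets.
Dir NW: first cell 'W' (not opp) -> no flip
Dir N: first cell '.' (not opp) -> no flip
Dir NE: first cell '.' (not opp) -> no flip
Dir W: first cell 'W' (not opp) -> no flip
Dir E: first cell '.' (not opp) -> no flip
Dir SW: first cell 'W' (not opp) -> no flip
Dir S: opp run (3,4) capped by W -> flip
Dir SE: first cell '.' (not opp) -> no flip
All flips: (3,4)

Answer: ........
...W....
...WW...
...WW...
..BBW...
.BB.....
........
........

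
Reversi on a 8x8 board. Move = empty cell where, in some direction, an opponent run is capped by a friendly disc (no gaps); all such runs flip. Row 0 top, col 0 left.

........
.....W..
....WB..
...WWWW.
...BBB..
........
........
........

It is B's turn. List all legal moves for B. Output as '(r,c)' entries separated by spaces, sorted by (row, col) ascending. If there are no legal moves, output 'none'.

(0,4): no bracket -> illegal
(0,5): flips 1 -> legal
(0,6): no bracket -> illegal
(1,3): no bracket -> illegal
(1,4): flips 2 -> legal
(1,6): no bracket -> illegal
(2,2): flips 1 -> legal
(2,3): flips 3 -> legal
(2,6): flips 1 -> legal
(2,7): flips 1 -> legal
(3,2): no bracket -> illegal
(3,7): no bracket -> illegal
(4,2): no bracket -> illegal
(4,6): no bracket -> illegal
(4,7): flips 1 -> legal

Answer: (0,5) (1,4) (2,2) (2,3) (2,6) (2,7) (4,7)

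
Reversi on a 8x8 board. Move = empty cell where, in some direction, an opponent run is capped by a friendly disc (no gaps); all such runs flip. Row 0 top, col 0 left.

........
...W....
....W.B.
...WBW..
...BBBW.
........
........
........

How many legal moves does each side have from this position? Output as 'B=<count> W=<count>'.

-- B to move --
(0,2): no bracket -> illegal
(0,3): no bracket -> illegal
(0,4): no bracket -> illegal
(1,2): no bracket -> illegal
(1,4): flips 1 -> legal
(1,5): no bracket -> illegal
(2,2): flips 1 -> legal
(2,3): flips 1 -> legal
(2,5): flips 1 -> legal
(3,2): flips 1 -> legal
(3,6): flips 1 -> legal
(3,7): no bracket -> illegal
(4,2): no bracket -> illegal
(4,7): flips 1 -> legal
(5,5): no bracket -> illegal
(5,6): no bracket -> illegal
(5,7): no bracket -> illegal
B mobility = 7
-- W to move --
(1,5): no bracket -> illegal
(1,6): no bracket -> illegal
(1,7): flips 1 -> legal
(2,3): no bracket -> illegal
(2,5): no bracket -> illegal
(2,7): no bracket -> illegal
(3,2): no bracket -> illegal
(3,6): no bracket -> illegal
(3,7): no bracket -> illegal
(4,2): flips 3 -> legal
(5,2): no bracket -> illegal
(5,3): flips 2 -> legal
(5,4): flips 2 -> legal
(5,5): flips 2 -> legal
(5,6): no bracket -> illegal
W mobility = 5

Answer: B=7 W=5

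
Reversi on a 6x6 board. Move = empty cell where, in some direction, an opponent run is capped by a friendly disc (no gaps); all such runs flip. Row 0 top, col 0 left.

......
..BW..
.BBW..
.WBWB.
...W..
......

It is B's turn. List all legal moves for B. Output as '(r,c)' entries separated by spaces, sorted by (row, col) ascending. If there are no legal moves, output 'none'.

(0,2): no bracket -> illegal
(0,3): no bracket -> illegal
(0,4): flips 1 -> legal
(1,4): flips 2 -> legal
(2,0): no bracket -> illegal
(2,4): flips 1 -> legal
(3,0): flips 1 -> legal
(4,0): flips 1 -> legal
(4,1): flips 1 -> legal
(4,2): no bracket -> illegal
(4,4): flips 1 -> legal
(5,2): flips 1 -> legal
(5,3): no bracket -> illegal
(5,4): flips 1 -> legal

Answer: (0,4) (1,4) (2,4) (3,0) (4,0) (4,1) (4,4) (5,2) (5,4)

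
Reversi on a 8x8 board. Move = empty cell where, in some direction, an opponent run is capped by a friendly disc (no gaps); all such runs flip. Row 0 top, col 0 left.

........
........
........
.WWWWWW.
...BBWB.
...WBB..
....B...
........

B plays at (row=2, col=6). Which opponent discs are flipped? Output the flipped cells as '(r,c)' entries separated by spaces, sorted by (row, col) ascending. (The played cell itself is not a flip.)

Dir NW: first cell '.' (not opp) -> no flip
Dir N: first cell '.' (not opp) -> no flip
Dir NE: first cell '.' (not opp) -> no flip
Dir W: first cell '.' (not opp) -> no flip
Dir E: first cell '.' (not opp) -> no flip
Dir SW: opp run (3,5) capped by B -> flip
Dir S: opp run (3,6) capped by B -> flip
Dir SE: first cell '.' (not opp) -> no flip

Answer: (3,5) (3,6)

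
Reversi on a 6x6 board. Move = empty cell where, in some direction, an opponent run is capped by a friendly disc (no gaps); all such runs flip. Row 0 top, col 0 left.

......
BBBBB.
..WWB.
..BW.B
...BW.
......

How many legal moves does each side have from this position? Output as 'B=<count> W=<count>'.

-- B to move --
(2,1): flips 2 -> legal
(3,1): flips 1 -> legal
(3,4): flips 2 -> legal
(4,2): flips 1 -> legal
(4,5): flips 1 -> legal
(5,3): flips 1 -> legal
(5,4): no bracket -> illegal
(5,5): flips 3 -> legal
B mobility = 7
-- W to move --
(0,0): flips 1 -> legal
(0,1): flips 1 -> legal
(0,2): flips 1 -> legal
(0,3): flips 1 -> legal
(0,4): flips 1 -> legal
(0,5): flips 1 -> legal
(1,5): flips 1 -> legal
(2,0): no bracket -> illegal
(2,1): no bracket -> illegal
(2,5): flips 1 -> legal
(3,1): flips 1 -> legal
(3,4): no bracket -> illegal
(4,1): flips 1 -> legal
(4,2): flips 2 -> legal
(4,5): no bracket -> illegal
(5,2): no bracket -> illegal
(5,3): flips 1 -> legal
(5,4): no bracket -> illegal
W mobility = 12

Answer: B=7 W=12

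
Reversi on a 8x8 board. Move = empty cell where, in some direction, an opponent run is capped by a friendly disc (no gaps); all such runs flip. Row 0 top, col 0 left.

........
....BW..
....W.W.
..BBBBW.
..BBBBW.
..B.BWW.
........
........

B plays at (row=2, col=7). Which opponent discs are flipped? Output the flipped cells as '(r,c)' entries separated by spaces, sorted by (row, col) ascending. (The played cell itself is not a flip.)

Dir NW: first cell '.' (not opp) -> no flip
Dir N: first cell '.' (not opp) -> no flip
Dir NE: edge -> no flip
Dir W: opp run (2,6), next='.' -> no flip
Dir E: edge -> no flip
Dir SW: opp run (3,6) capped by B -> flip
Dir S: first cell '.' (not opp) -> no flip
Dir SE: edge -> no flip

Answer: (3,6)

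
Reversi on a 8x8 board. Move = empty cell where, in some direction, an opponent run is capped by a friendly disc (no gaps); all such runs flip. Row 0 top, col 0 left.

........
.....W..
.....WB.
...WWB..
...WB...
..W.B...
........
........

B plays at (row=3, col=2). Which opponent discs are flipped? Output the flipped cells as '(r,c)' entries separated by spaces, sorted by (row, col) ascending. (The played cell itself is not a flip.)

Answer: (3,3) (3,4) (4,3)

Derivation:
Dir NW: first cell '.' (not opp) -> no flip
Dir N: first cell '.' (not opp) -> no flip
Dir NE: first cell '.' (not opp) -> no flip
Dir W: first cell '.' (not opp) -> no flip
Dir E: opp run (3,3) (3,4) capped by B -> flip
Dir SW: first cell '.' (not opp) -> no flip
Dir S: first cell '.' (not opp) -> no flip
Dir SE: opp run (4,3) capped by B -> flip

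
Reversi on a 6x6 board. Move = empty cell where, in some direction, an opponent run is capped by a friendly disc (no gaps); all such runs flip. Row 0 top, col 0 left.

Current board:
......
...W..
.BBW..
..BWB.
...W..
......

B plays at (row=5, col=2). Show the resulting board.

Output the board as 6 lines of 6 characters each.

Answer: ......
...W..
.BBW..
..BWB.
...B..
..B...

Derivation:
Place B at (5,2); scan 8 dirs for brackets.
Dir NW: first cell '.' (not opp) -> no flip
Dir N: first cell '.' (not opp) -> no flip
Dir NE: opp run (4,3) capped by B -> flip
Dir W: first cell '.' (not opp) -> no flip
Dir E: first cell '.' (not opp) -> no flip
Dir SW: edge -> no flip
Dir S: edge -> no flip
Dir SE: edge -> no flip
All flips: (4,3)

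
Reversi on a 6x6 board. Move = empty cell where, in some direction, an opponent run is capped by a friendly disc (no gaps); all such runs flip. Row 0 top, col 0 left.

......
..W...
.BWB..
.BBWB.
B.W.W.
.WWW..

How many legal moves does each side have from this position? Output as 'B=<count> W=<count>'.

Answer: B=6 W=6

Derivation:
-- B to move --
(0,1): flips 1 -> legal
(0,2): flips 2 -> legal
(0,3): flips 1 -> legal
(1,1): no bracket -> illegal
(1,3): flips 1 -> legal
(2,4): no bracket -> illegal
(3,5): no bracket -> illegal
(4,1): no bracket -> illegal
(4,3): flips 1 -> legal
(4,5): no bracket -> illegal
(5,0): no bracket -> illegal
(5,4): flips 1 -> legal
(5,5): no bracket -> illegal
B mobility = 6
-- W to move --
(1,0): no bracket -> illegal
(1,1): no bracket -> illegal
(1,3): flips 1 -> legal
(1,4): no bracket -> illegal
(2,0): flips 2 -> legal
(2,4): flips 2 -> legal
(2,5): no bracket -> illegal
(3,0): flips 3 -> legal
(3,5): flips 1 -> legal
(4,1): no bracket -> illegal
(4,3): no bracket -> illegal
(4,5): flips 2 -> legal
(5,0): no bracket -> illegal
W mobility = 6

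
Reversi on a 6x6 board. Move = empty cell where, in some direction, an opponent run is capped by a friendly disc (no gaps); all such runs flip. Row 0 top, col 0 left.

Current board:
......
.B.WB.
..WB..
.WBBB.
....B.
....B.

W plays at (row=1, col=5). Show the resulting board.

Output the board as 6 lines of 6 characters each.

Place W at (1,5); scan 8 dirs for brackets.
Dir NW: first cell '.' (not opp) -> no flip
Dir N: first cell '.' (not opp) -> no flip
Dir NE: edge -> no flip
Dir W: opp run (1,4) capped by W -> flip
Dir E: edge -> no flip
Dir SW: first cell '.' (not opp) -> no flip
Dir S: first cell '.' (not opp) -> no flip
Dir SE: edge -> no flip
All flips: (1,4)

Answer: ......
.B.WWW
..WB..
.WBBB.
....B.
....B.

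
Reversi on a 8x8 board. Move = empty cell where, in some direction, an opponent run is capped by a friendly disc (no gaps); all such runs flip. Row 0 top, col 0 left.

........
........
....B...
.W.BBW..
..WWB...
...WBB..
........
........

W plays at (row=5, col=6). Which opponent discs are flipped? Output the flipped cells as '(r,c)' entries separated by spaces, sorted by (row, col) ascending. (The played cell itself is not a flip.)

Dir NW: first cell '.' (not opp) -> no flip
Dir N: first cell '.' (not opp) -> no flip
Dir NE: first cell '.' (not opp) -> no flip
Dir W: opp run (5,5) (5,4) capped by W -> flip
Dir E: first cell '.' (not opp) -> no flip
Dir SW: first cell '.' (not opp) -> no flip
Dir S: first cell '.' (not opp) -> no flip
Dir SE: first cell '.' (not opp) -> no flip

Answer: (5,4) (5,5)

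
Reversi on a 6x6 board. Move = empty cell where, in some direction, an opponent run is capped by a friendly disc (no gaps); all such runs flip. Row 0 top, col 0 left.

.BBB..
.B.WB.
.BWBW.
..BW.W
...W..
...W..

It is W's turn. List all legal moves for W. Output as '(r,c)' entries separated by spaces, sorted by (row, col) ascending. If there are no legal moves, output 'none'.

(0,0): flips 1 -> legal
(0,4): flips 1 -> legal
(0,5): no bracket -> illegal
(1,0): flips 2 -> legal
(1,2): no bracket -> illegal
(1,5): flips 1 -> legal
(2,0): flips 1 -> legal
(2,5): no bracket -> illegal
(3,0): no bracket -> illegal
(3,1): flips 1 -> legal
(3,4): no bracket -> illegal
(4,1): no bracket -> illegal
(4,2): flips 1 -> legal

Answer: (0,0) (0,4) (1,0) (1,5) (2,0) (3,1) (4,2)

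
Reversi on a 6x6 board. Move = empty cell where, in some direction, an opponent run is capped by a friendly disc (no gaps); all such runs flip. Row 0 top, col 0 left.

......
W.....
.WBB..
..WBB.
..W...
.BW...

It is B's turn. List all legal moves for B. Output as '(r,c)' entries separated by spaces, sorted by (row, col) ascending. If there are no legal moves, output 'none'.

Answer: (2,0) (3,1) (4,1) (5,3)

Derivation:
(0,0): no bracket -> illegal
(0,1): no bracket -> illegal
(1,1): no bracket -> illegal
(1,2): no bracket -> illegal
(2,0): flips 1 -> legal
(3,0): no bracket -> illegal
(3,1): flips 1 -> legal
(4,1): flips 1 -> legal
(4,3): no bracket -> illegal
(5,3): flips 1 -> legal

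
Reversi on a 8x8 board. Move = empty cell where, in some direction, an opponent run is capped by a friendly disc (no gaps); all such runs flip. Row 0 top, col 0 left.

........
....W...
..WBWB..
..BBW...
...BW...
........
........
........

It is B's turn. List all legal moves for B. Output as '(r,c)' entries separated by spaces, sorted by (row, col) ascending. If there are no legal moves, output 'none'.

Answer: (0,3) (0,5) (1,1) (1,2) (1,5) (2,1) (3,5) (4,5) (5,5)

Derivation:
(0,3): flips 1 -> legal
(0,4): no bracket -> illegal
(0,5): flips 1 -> legal
(1,1): flips 1 -> legal
(1,2): flips 1 -> legal
(1,3): no bracket -> illegal
(1,5): flips 1 -> legal
(2,1): flips 1 -> legal
(3,1): no bracket -> illegal
(3,5): flips 1 -> legal
(4,5): flips 2 -> legal
(5,3): no bracket -> illegal
(5,4): no bracket -> illegal
(5,5): flips 1 -> legal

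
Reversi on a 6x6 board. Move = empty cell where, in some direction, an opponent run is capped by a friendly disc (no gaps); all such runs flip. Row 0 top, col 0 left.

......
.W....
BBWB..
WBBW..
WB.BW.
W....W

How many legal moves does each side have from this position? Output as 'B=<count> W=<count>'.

-- B to move --
(0,0): no bracket -> illegal
(0,1): flips 1 -> legal
(0,2): flips 1 -> legal
(1,0): no bracket -> illegal
(1,2): flips 1 -> legal
(1,3): flips 1 -> legal
(2,4): no bracket -> illegal
(3,4): flips 1 -> legal
(3,5): no bracket -> illegal
(4,2): no bracket -> illegal
(4,5): flips 1 -> legal
(5,1): no bracket -> illegal
(5,3): no bracket -> illegal
(5,4): no bracket -> illegal
B mobility = 6
-- W to move --
(1,0): flips 1 -> legal
(1,2): flips 1 -> legal
(1,3): flips 1 -> legal
(1,4): flips 3 -> legal
(2,4): flips 1 -> legal
(3,4): no bracket -> illegal
(4,2): flips 3 -> legal
(5,1): flips 3 -> legal
(5,2): flips 1 -> legal
(5,3): flips 1 -> legal
(5,4): no bracket -> illegal
W mobility = 9

Answer: B=6 W=9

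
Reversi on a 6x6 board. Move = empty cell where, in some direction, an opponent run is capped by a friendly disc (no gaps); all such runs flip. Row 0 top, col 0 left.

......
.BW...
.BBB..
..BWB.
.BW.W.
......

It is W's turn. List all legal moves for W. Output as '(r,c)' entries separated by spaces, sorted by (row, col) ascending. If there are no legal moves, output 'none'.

(0,0): flips 2 -> legal
(0,1): no bracket -> illegal
(0,2): no bracket -> illegal
(1,0): flips 1 -> legal
(1,3): flips 1 -> legal
(1,4): no bracket -> illegal
(2,0): no bracket -> illegal
(2,4): flips 1 -> legal
(2,5): no bracket -> illegal
(3,0): flips 1 -> legal
(3,1): flips 1 -> legal
(3,5): flips 1 -> legal
(4,0): flips 1 -> legal
(4,3): no bracket -> illegal
(4,5): flips 2 -> legal
(5,0): no bracket -> illegal
(5,1): no bracket -> illegal
(5,2): no bracket -> illegal

Answer: (0,0) (1,0) (1,3) (2,4) (3,0) (3,1) (3,5) (4,0) (4,5)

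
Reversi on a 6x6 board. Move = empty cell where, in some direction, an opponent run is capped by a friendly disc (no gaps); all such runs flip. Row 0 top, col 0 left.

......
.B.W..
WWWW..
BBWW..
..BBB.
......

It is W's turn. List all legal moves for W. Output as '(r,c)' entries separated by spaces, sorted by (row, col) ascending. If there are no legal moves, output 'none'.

Answer: (0,0) (0,1) (0,2) (4,0) (4,1) (5,1) (5,2) (5,3) (5,4) (5,5)

Derivation:
(0,0): flips 1 -> legal
(0,1): flips 1 -> legal
(0,2): flips 1 -> legal
(1,0): no bracket -> illegal
(1,2): no bracket -> illegal
(3,4): no bracket -> illegal
(3,5): no bracket -> illegal
(4,0): flips 2 -> legal
(4,1): flips 1 -> legal
(4,5): no bracket -> illegal
(5,1): flips 1 -> legal
(5,2): flips 1 -> legal
(5,3): flips 3 -> legal
(5,4): flips 1 -> legal
(5,5): flips 1 -> legal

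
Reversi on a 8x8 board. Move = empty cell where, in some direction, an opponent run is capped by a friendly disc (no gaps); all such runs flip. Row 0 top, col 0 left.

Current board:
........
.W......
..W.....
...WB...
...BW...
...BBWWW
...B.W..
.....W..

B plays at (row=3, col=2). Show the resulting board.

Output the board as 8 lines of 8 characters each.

Answer: ........
.W......
..W.....
..BBB...
...BW...
...BBWWW
...B.W..
.....W..

Derivation:
Place B at (3,2); scan 8 dirs for brackets.
Dir NW: first cell '.' (not opp) -> no flip
Dir N: opp run (2,2), next='.' -> no flip
Dir NE: first cell '.' (not opp) -> no flip
Dir W: first cell '.' (not opp) -> no flip
Dir E: opp run (3,3) capped by B -> flip
Dir SW: first cell '.' (not opp) -> no flip
Dir S: first cell '.' (not opp) -> no flip
Dir SE: first cell 'B' (not opp) -> no flip
All flips: (3,3)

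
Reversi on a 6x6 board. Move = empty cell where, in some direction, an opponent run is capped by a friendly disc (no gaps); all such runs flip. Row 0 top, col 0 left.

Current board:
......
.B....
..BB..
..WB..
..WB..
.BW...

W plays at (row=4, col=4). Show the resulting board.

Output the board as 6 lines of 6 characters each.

Answer: ......
.B....
..BB..
..WB..
..WWW.
.BW...

Derivation:
Place W at (4,4); scan 8 dirs for brackets.
Dir NW: opp run (3,3) (2,2) (1,1), next='.' -> no flip
Dir N: first cell '.' (not opp) -> no flip
Dir NE: first cell '.' (not opp) -> no flip
Dir W: opp run (4,3) capped by W -> flip
Dir E: first cell '.' (not opp) -> no flip
Dir SW: first cell '.' (not opp) -> no flip
Dir S: first cell '.' (not opp) -> no flip
Dir SE: first cell '.' (not opp) -> no flip
All flips: (4,3)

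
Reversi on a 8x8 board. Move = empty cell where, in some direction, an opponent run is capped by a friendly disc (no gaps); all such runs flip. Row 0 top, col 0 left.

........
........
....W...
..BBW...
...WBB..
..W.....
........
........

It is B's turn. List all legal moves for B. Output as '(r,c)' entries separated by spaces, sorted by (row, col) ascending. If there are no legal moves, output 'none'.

(1,3): no bracket -> illegal
(1,4): flips 2 -> legal
(1,5): flips 1 -> legal
(2,3): flips 1 -> legal
(2,5): no bracket -> illegal
(3,5): flips 1 -> legal
(4,1): no bracket -> illegal
(4,2): flips 1 -> legal
(5,1): no bracket -> illegal
(5,3): flips 1 -> legal
(5,4): flips 1 -> legal
(6,1): no bracket -> illegal
(6,2): no bracket -> illegal
(6,3): no bracket -> illegal

Answer: (1,4) (1,5) (2,3) (3,5) (4,2) (5,3) (5,4)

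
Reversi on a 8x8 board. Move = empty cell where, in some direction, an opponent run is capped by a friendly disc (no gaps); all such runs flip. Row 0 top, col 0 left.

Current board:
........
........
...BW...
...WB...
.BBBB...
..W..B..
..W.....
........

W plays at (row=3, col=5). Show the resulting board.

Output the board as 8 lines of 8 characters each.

Place W at (3,5); scan 8 dirs for brackets.
Dir NW: first cell 'W' (not opp) -> no flip
Dir N: first cell '.' (not opp) -> no flip
Dir NE: first cell '.' (not opp) -> no flip
Dir W: opp run (3,4) capped by W -> flip
Dir E: first cell '.' (not opp) -> no flip
Dir SW: opp run (4,4), next='.' -> no flip
Dir S: first cell '.' (not opp) -> no flip
Dir SE: first cell '.' (not opp) -> no flip
All flips: (3,4)

Answer: ........
........
...BW...
...WWW..
.BBBB...
..W..B..
..W.....
........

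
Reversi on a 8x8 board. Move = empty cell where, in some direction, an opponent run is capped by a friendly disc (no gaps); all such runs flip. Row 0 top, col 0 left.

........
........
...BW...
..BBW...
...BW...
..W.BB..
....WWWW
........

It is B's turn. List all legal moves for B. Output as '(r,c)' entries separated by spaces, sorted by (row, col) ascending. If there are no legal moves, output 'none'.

(1,3): no bracket -> illegal
(1,4): flips 3 -> legal
(1,5): flips 1 -> legal
(2,5): flips 2 -> legal
(3,5): flips 1 -> legal
(4,1): no bracket -> illegal
(4,2): no bracket -> illegal
(4,5): flips 2 -> legal
(5,1): no bracket -> illegal
(5,3): no bracket -> illegal
(5,6): no bracket -> illegal
(5,7): no bracket -> illegal
(6,1): flips 1 -> legal
(6,2): no bracket -> illegal
(6,3): no bracket -> illegal
(7,3): flips 1 -> legal
(7,4): flips 1 -> legal
(7,5): flips 1 -> legal
(7,6): flips 1 -> legal
(7,7): flips 1 -> legal

Answer: (1,4) (1,5) (2,5) (3,5) (4,5) (6,1) (7,3) (7,4) (7,5) (7,6) (7,7)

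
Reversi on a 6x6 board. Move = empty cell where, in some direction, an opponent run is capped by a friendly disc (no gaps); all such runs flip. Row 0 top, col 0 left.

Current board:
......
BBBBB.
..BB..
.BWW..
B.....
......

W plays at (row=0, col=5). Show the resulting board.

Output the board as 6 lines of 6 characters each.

Place W at (0,5); scan 8 dirs for brackets.
Dir NW: edge -> no flip
Dir N: edge -> no flip
Dir NE: edge -> no flip
Dir W: first cell '.' (not opp) -> no flip
Dir E: edge -> no flip
Dir SW: opp run (1,4) (2,3) capped by W -> flip
Dir S: first cell '.' (not opp) -> no flip
Dir SE: edge -> no flip
All flips: (1,4) (2,3)

Answer: .....W
BBBBW.
..BW..
.BWW..
B.....
......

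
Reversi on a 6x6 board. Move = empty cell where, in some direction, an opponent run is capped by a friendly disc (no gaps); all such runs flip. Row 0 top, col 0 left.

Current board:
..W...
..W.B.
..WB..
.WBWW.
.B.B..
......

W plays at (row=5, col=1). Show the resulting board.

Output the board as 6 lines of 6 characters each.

Answer: ..W...
..W.B.
..WB..
.WBWW.
.W.B..
.W....

Derivation:
Place W at (5,1); scan 8 dirs for brackets.
Dir NW: first cell '.' (not opp) -> no flip
Dir N: opp run (4,1) capped by W -> flip
Dir NE: first cell '.' (not opp) -> no flip
Dir W: first cell '.' (not opp) -> no flip
Dir E: first cell '.' (not opp) -> no flip
Dir SW: edge -> no flip
Dir S: edge -> no flip
Dir SE: edge -> no flip
All flips: (4,1)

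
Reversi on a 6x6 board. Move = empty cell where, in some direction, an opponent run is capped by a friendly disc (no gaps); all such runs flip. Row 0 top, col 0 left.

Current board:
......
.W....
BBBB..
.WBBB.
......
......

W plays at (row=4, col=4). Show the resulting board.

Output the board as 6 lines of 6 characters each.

Place W at (4,4); scan 8 dirs for brackets.
Dir NW: opp run (3,3) (2,2) capped by W -> flip
Dir N: opp run (3,4), next='.' -> no flip
Dir NE: first cell '.' (not opp) -> no flip
Dir W: first cell '.' (not opp) -> no flip
Dir E: first cell '.' (not opp) -> no flip
Dir SW: first cell '.' (not opp) -> no flip
Dir S: first cell '.' (not opp) -> no flip
Dir SE: first cell '.' (not opp) -> no flip
All flips: (2,2) (3,3)

Answer: ......
.W....
BBWB..
.WBWB.
....W.
......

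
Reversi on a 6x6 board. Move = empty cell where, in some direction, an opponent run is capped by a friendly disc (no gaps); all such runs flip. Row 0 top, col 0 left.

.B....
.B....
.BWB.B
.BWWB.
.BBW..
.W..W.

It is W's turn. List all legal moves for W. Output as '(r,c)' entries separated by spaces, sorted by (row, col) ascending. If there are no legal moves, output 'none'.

(0,0): flips 1 -> legal
(0,2): no bracket -> illegal
(1,0): flips 1 -> legal
(1,2): no bracket -> illegal
(1,3): flips 1 -> legal
(1,4): flips 1 -> legal
(1,5): no bracket -> illegal
(2,0): flips 1 -> legal
(2,4): flips 1 -> legal
(3,0): flips 1 -> legal
(3,5): flips 1 -> legal
(4,0): flips 3 -> legal
(4,4): no bracket -> illegal
(4,5): no bracket -> illegal
(5,0): flips 1 -> legal
(5,2): flips 1 -> legal
(5,3): no bracket -> illegal

Answer: (0,0) (1,0) (1,3) (1,4) (2,0) (2,4) (3,0) (3,5) (4,0) (5,0) (5,2)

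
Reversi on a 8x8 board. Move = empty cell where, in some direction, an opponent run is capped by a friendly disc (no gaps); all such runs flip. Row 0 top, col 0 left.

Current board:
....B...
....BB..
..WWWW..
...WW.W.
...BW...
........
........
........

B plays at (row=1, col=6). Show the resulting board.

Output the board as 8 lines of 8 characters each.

Answer: ....B...
....BBB.
..WWWB..
...WB.W.
...BW...
........
........
........

Derivation:
Place B at (1,6); scan 8 dirs for brackets.
Dir NW: first cell '.' (not opp) -> no flip
Dir N: first cell '.' (not opp) -> no flip
Dir NE: first cell '.' (not opp) -> no flip
Dir W: first cell 'B' (not opp) -> no flip
Dir E: first cell '.' (not opp) -> no flip
Dir SW: opp run (2,5) (3,4) capped by B -> flip
Dir S: first cell '.' (not opp) -> no flip
Dir SE: first cell '.' (not opp) -> no flip
All flips: (2,5) (3,4)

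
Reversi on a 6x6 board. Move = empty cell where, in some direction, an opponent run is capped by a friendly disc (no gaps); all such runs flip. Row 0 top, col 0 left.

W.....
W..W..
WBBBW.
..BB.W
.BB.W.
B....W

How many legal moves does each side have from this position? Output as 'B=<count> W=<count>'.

Answer: B=4 W=4

Derivation:
-- B to move --
(0,1): no bracket -> illegal
(0,2): no bracket -> illegal
(0,3): flips 1 -> legal
(0,4): flips 1 -> legal
(1,1): no bracket -> illegal
(1,2): no bracket -> illegal
(1,4): no bracket -> illegal
(1,5): flips 1 -> legal
(2,5): flips 1 -> legal
(3,0): no bracket -> illegal
(3,1): no bracket -> illegal
(3,4): no bracket -> illegal
(4,3): no bracket -> illegal
(4,5): no bracket -> illegal
(5,3): no bracket -> illegal
(5,4): no bracket -> illegal
B mobility = 4
-- W to move --
(1,1): flips 2 -> legal
(1,2): no bracket -> illegal
(1,4): no bracket -> illegal
(3,0): no bracket -> illegal
(3,1): flips 1 -> legal
(3,4): no bracket -> illegal
(4,0): no bracket -> illegal
(4,3): flips 4 -> legal
(5,1): flips 2 -> legal
(5,2): no bracket -> illegal
(5,3): no bracket -> illegal
W mobility = 4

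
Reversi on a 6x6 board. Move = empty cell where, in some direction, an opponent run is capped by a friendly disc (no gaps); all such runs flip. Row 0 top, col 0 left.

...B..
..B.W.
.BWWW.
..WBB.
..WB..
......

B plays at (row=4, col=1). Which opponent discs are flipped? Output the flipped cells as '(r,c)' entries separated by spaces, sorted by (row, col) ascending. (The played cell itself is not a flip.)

Answer: (4,2)

Derivation:
Dir NW: first cell '.' (not opp) -> no flip
Dir N: first cell '.' (not opp) -> no flip
Dir NE: opp run (3,2) (2,3) (1,4), next='.' -> no flip
Dir W: first cell '.' (not opp) -> no flip
Dir E: opp run (4,2) capped by B -> flip
Dir SW: first cell '.' (not opp) -> no flip
Dir S: first cell '.' (not opp) -> no flip
Dir SE: first cell '.' (not opp) -> no flip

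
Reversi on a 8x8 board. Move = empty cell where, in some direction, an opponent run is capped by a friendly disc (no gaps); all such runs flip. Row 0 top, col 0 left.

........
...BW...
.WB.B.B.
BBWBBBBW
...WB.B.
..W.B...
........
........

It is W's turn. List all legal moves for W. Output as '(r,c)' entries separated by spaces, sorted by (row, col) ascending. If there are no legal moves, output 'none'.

(0,2): no bracket -> illegal
(0,3): no bracket -> illegal
(0,4): no bracket -> illegal
(1,1): no bracket -> illegal
(1,2): flips 2 -> legal
(1,5): flips 1 -> legal
(1,6): no bracket -> illegal
(1,7): no bracket -> illegal
(2,0): no bracket -> illegal
(2,3): flips 2 -> legal
(2,5): flips 1 -> legal
(2,7): no bracket -> illegal
(4,0): no bracket -> illegal
(4,1): flips 1 -> legal
(4,2): no bracket -> illegal
(4,5): flips 1 -> legal
(4,7): no bracket -> illegal
(5,3): no bracket -> illegal
(5,5): flips 1 -> legal
(5,6): no bracket -> illegal
(5,7): no bracket -> illegal
(6,3): no bracket -> illegal
(6,4): flips 4 -> legal
(6,5): flips 1 -> legal

Answer: (1,2) (1,5) (2,3) (2,5) (4,1) (4,5) (5,5) (6,4) (6,5)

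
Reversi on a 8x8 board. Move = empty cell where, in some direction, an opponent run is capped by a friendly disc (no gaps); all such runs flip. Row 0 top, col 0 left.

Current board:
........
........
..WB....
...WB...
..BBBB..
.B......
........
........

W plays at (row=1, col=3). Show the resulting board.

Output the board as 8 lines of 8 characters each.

Place W at (1,3); scan 8 dirs for brackets.
Dir NW: first cell '.' (not opp) -> no flip
Dir N: first cell '.' (not opp) -> no flip
Dir NE: first cell '.' (not opp) -> no flip
Dir W: first cell '.' (not opp) -> no flip
Dir E: first cell '.' (not opp) -> no flip
Dir SW: first cell 'W' (not opp) -> no flip
Dir S: opp run (2,3) capped by W -> flip
Dir SE: first cell '.' (not opp) -> no flip
All flips: (2,3)

Answer: ........
...W....
..WW....
...WB...
..BBBB..
.B......
........
........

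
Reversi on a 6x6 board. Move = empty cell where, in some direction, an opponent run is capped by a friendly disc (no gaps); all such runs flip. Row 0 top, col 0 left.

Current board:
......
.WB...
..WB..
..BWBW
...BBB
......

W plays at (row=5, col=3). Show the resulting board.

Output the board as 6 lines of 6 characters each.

Answer: ......
.WB...
..WB..
..BWBW
...WWB
...W..

Derivation:
Place W at (5,3); scan 8 dirs for brackets.
Dir NW: first cell '.' (not opp) -> no flip
Dir N: opp run (4,3) capped by W -> flip
Dir NE: opp run (4,4) capped by W -> flip
Dir W: first cell '.' (not opp) -> no flip
Dir E: first cell '.' (not opp) -> no flip
Dir SW: edge -> no flip
Dir S: edge -> no flip
Dir SE: edge -> no flip
All flips: (4,3) (4,4)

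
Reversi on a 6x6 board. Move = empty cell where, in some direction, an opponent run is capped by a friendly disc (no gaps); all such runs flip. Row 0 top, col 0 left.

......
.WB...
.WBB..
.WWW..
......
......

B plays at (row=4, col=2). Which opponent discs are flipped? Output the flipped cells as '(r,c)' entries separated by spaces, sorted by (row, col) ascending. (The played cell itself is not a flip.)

Answer: (3,2)

Derivation:
Dir NW: opp run (3,1), next='.' -> no flip
Dir N: opp run (3,2) capped by B -> flip
Dir NE: opp run (3,3), next='.' -> no flip
Dir W: first cell '.' (not opp) -> no flip
Dir E: first cell '.' (not opp) -> no flip
Dir SW: first cell '.' (not opp) -> no flip
Dir S: first cell '.' (not opp) -> no flip
Dir SE: first cell '.' (not opp) -> no flip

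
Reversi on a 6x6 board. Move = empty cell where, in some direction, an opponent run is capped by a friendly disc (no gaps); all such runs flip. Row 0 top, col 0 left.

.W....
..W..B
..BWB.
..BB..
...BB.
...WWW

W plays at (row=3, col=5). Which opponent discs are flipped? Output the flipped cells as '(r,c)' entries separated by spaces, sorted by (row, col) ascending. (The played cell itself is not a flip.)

Dir NW: opp run (2,4), next='.' -> no flip
Dir N: first cell '.' (not opp) -> no flip
Dir NE: edge -> no flip
Dir W: first cell '.' (not opp) -> no flip
Dir E: edge -> no flip
Dir SW: opp run (4,4) capped by W -> flip
Dir S: first cell '.' (not opp) -> no flip
Dir SE: edge -> no flip

Answer: (4,4)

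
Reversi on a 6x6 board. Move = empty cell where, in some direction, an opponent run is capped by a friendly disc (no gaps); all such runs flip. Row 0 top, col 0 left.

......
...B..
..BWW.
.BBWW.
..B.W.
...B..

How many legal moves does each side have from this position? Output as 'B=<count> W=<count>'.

-- B to move --
(1,2): no bracket -> illegal
(1,4): flips 1 -> legal
(1,5): flips 2 -> legal
(2,5): flips 2 -> legal
(3,5): flips 4 -> legal
(4,3): flips 2 -> legal
(4,5): no bracket -> illegal
(5,4): no bracket -> illegal
(5,5): flips 2 -> legal
B mobility = 6
-- W to move --
(0,2): flips 1 -> legal
(0,3): flips 1 -> legal
(0,4): no bracket -> illegal
(1,1): flips 1 -> legal
(1,2): no bracket -> illegal
(1,4): no bracket -> illegal
(2,0): no bracket -> illegal
(2,1): flips 1 -> legal
(3,0): flips 2 -> legal
(4,0): no bracket -> illegal
(4,1): flips 1 -> legal
(4,3): no bracket -> illegal
(5,1): flips 1 -> legal
(5,2): no bracket -> illegal
(5,4): no bracket -> illegal
W mobility = 7

Answer: B=6 W=7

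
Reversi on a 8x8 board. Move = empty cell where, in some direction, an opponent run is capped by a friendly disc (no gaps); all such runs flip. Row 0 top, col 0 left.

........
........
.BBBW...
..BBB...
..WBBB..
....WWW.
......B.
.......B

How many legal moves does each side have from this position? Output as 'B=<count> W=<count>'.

-- B to move --
(1,3): no bracket -> illegal
(1,4): flips 1 -> legal
(1,5): flips 1 -> legal
(2,5): flips 1 -> legal
(3,1): no bracket -> illegal
(3,5): no bracket -> illegal
(4,1): flips 1 -> legal
(4,6): flips 1 -> legal
(4,7): no bracket -> illegal
(5,1): flips 1 -> legal
(5,2): flips 1 -> legal
(5,3): no bracket -> illegal
(5,7): no bracket -> illegal
(6,3): flips 1 -> legal
(6,4): flips 1 -> legal
(6,5): flips 2 -> legal
(6,7): flips 1 -> legal
B mobility = 11
-- W to move --
(1,0): flips 3 -> legal
(1,1): flips 3 -> legal
(1,2): flips 5 -> legal
(1,3): no bracket -> illegal
(1,4): no bracket -> illegal
(2,0): flips 3 -> legal
(2,5): no bracket -> illegal
(3,0): no bracket -> illegal
(3,1): no bracket -> illegal
(3,5): flips 1 -> legal
(3,6): flips 1 -> legal
(4,1): no bracket -> illegal
(4,6): flips 3 -> legal
(5,2): no bracket -> illegal
(5,3): no bracket -> illegal
(5,7): no bracket -> illegal
(6,5): no bracket -> illegal
(6,7): no bracket -> illegal
(7,5): no bracket -> illegal
(7,6): flips 1 -> legal
W mobility = 8

Answer: B=11 W=8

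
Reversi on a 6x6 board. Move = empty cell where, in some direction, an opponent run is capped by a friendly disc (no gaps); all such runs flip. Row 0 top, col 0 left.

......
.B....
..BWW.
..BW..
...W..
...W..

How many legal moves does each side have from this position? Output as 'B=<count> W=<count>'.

-- B to move --
(1,2): no bracket -> illegal
(1,3): no bracket -> illegal
(1,4): flips 1 -> legal
(1,5): no bracket -> illegal
(2,5): flips 2 -> legal
(3,4): flips 1 -> legal
(3,5): no bracket -> illegal
(4,2): no bracket -> illegal
(4,4): flips 1 -> legal
(5,2): no bracket -> illegal
(5,4): flips 1 -> legal
B mobility = 5
-- W to move --
(0,0): flips 2 -> legal
(0,1): no bracket -> illegal
(0,2): no bracket -> illegal
(1,0): no bracket -> illegal
(1,2): no bracket -> illegal
(1,3): no bracket -> illegal
(2,0): no bracket -> illegal
(2,1): flips 2 -> legal
(3,1): flips 1 -> legal
(4,1): flips 1 -> legal
(4,2): no bracket -> illegal
W mobility = 4

Answer: B=5 W=4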